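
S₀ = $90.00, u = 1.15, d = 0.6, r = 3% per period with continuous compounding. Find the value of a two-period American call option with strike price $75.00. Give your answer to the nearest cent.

Risk-neutral probability p = (e^0.03 − 0.6)/(1.15 − 0.6) = 0.4305/0.5500 = 0.7826
Terminal stock prices: S_uu = 119, S_ud = 62.1, S_dd = 32.4
Terminal payoffs (S − K): max(44.02, 0) = 44.02, max(-12.9, 0) = 0, max(-42.6, 0) = 0
Node u (S = 103.5): continuation = e^(−0.03)·[0.7826·44.0250 + 0.2174·0.0000] = 33.4376; exercise value = 28.5000 ≤ continuation, so V_u = 33.4376
Node d (S = 54): continuation = e^(−0.03)·[0.7826·0.0000 + 0.2174·0.0000] = 0.0000; exercise value = 0.0000 ≤ continuation, so V_d = 0.0000
Node 0 (S = 90): continuation = e^(−0.03)·[0.7826·33.4376 + 0.2174·0.0000] = 25.3963; exercise value = 15.0000 ≤ continuation, so V_0 = 25.3963

$25.40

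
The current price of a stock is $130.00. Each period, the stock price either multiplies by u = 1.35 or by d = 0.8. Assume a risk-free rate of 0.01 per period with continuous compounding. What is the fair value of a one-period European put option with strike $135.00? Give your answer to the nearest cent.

$18.97

Risk-neutral probability p = (e^0.01 − 0.8)/(1.35 − 0.8) = 0.2101/0.5500 = 0.3819
Terminal stock prices: S_u = 175.5, S_d = 104
Terminal payoffs (K − S): max(-40.5, 0) = 0, max(31, 0) = 31
Node 0 (S = 130): V_0 = e^(−0.01)·[0.3819·0.0000 + 0.6181·31.0000] = 18.9702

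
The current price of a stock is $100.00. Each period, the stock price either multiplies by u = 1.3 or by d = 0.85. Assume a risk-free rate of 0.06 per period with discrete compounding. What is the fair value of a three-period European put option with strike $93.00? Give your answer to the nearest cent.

$4.02

Risk-neutral probability p = (1 + 0.06 − 0.85)/(1.3 − 0.85) = 0.2100/0.4500 = 0.4667
Terminal stock prices: S_uuu = 219.7, S_uud = 143.7, S_udd = 93.92, S_ddd = 61.41
Terminal payoffs (K − S): max(-126.7, 0) = 0, max(-50.65, 0) = 0, max(-0.925, 0) = 0, max(31.59, 0) = 31.59
Node uu (S = 169): V_uu = 1/1.06·[0.4667·0.0000 + 0.5333·0.0000] = 0.0000
Node ud (S = 110.5): V_ud = 1/1.06·[0.4667·0.0000 + 0.5333·0.0000] = 0.0000
Node dd (S = 72.25): V_dd = 1/1.06·[0.4667·0.0000 + 0.5333·31.5875] = 15.8931
Node u (S = 130): V_u = 1/1.06·[0.4667·0.0000 + 0.5333·0.0000] = 0.0000
Node d (S = 85): V_d = 1/1.06·[0.4667·0.0000 + 0.5333·15.8931] = 7.9965
Node 0 (S = 100): V_0 = 1/1.06·[0.4667·0.0000 + 0.5333·7.9965] = 4.0234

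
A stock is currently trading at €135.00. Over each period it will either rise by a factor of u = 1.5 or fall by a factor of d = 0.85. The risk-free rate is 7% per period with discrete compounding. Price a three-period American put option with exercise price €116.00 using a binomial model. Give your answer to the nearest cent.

€7.82

Risk-neutral probability p = (1 + 0.07 − 0.85)/(1.5 − 0.85) = 0.2200/0.6500 = 0.3385
Terminal stock prices: S_uuu = 455.6, S_uud = 258.2, S_udd = 146.3, S_ddd = 82.91
Terminal payoffs (K − S): max(-339.6, 0) = 0, max(-142.2, 0) = 0, max(-30.31, 0) = 0, max(33.09, 0) = 33.09
Node uu (S = 303.8): continuation = 1/1.07·[0.3385·0.0000 + 0.6615·0.0000] = 0.0000; exercise value = 0.0000 ≤ continuation, so V_uu = 0.0000
Node ud (S = 172.1): continuation = 1/1.07·[0.3385·0.0000 + 0.6615·0.0000] = 0.0000; exercise value = 0.0000 ≤ continuation, so V_ud = 0.0000
Node dd (S = 97.54): continuation = 1/1.07·[0.3385·0.0000 + 0.6615·33.0931] = 20.4602; exercise value = 18.4625 ≤ continuation, so V_dd = 20.4602
Node u (S = 202.5): continuation = 1/1.07·[0.3385·0.0000 + 0.6615·0.0000] = 0.0000; exercise value = 0.0000 ≤ continuation, so V_u = 0.0000
Node d (S = 114.8): continuation = 1/1.07·[0.3385·0.0000 + 0.6615·20.4602] = 12.6497; exercise value = 1.2500 ≤ continuation, so V_d = 12.6497
Node 0 (S = 135): continuation = 1/1.07·[0.3385·0.0000 + 0.6615·12.6497] = 7.8208; exercise value = 0.0000 ≤ continuation, so V_0 = 7.8208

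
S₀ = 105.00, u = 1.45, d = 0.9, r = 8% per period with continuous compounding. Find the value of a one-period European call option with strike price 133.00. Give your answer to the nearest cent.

Risk-neutral probability p = (e^0.08 − 0.9)/(1.45 − 0.9) = 0.1833/0.5500 = 0.3332
Terminal stock prices: S_u = 152.2, S_d = 94.5
Terminal payoffs (S − K): max(19.25, 0) = 19.25, max(-38.5, 0) = 0
Node 0 (S = 105): V_0 = e^(−0.08)·[0.3332·19.2500 + 0.6668·0.0000] = 5.9218

5.92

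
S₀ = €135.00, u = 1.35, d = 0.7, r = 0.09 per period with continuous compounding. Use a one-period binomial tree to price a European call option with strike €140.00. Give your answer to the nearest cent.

Risk-neutral probability p = (e^0.09 − 0.7)/(1.35 − 0.7) = 0.3942/0.6500 = 0.6064
Terminal stock prices: S_u = 182.2, S_d = 94.5
Terminal payoffs (S − K): max(42.25, 0) = 42.25, max(-45.5, 0) = 0
Node 0 (S = 135): V_0 = e^(−0.09)·[0.6064·42.2500 + 0.3936·0.0000] = 23.4161

€23.42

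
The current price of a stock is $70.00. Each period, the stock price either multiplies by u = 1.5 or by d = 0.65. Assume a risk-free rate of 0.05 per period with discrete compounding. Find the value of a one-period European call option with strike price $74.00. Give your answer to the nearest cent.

$13.89

Risk-neutral probability p = (1 + 0.05 − 0.65)/(1.5 − 0.65) = 0.4000/0.8500 = 0.4706
Terminal stock prices: S_u = 105, S_d = 45.5
Terminal payoffs (S − K): max(31, 0) = 31, max(-28.5, 0) = 0
Node 0 (S = 70): V_0 = 1/1.05·[0.4706·31.0000 + 0.5294·0.0000] = 13.8936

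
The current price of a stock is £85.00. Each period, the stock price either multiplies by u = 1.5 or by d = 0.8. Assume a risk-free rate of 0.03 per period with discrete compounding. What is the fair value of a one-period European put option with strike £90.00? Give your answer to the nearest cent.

£14.34

Risk-neutral probability p = (1 + 0.03 − 0.8)/(1.5 − 0.8) = 0.2300/0.7000 = 0.3286
Terminal stock prices: S_u = 127.5, S_d = 68
Terminal payoffs (K − S): max(-37.5, 0) = 0, max(22, 0) = 22
Node 0 (S = 85): V_0 = 1/1.03·[0.3286·0.0000 + 0.6714·22.0000] = 14.3412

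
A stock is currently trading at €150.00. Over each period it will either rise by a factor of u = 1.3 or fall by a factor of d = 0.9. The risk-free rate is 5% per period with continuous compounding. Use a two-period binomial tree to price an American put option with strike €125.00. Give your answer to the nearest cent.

Risk-neutral probability p = (e^0.05 − 0.9)/(1.3 − 0.9) = 0.1513/0.4000 = 0.3782
Terminal stock prices: S_uu = 253.5, S_ud = 175.5, S_dd = 121.5
Terminal payoffs (K − S): max(-128.5, 0) = 0, max(-50.5, 0) = 0, max(3.5, 0) = 3.5
Node u (S = 195): continuation = e^(−0.05)·[0.3782·0.0000 + 0.6218·0.0000] = 0.0000; exercise value = 0.0000 ≤ continuation, so V_u = 0.0000
Node d (S = 135): continuation = e^(−0.05)·[0.3782·0.0000 + 0.6218·3.5000] = 2.0702; exercise value = 0.0000 ≤ continuation, so V_d = 2.0702
Node 0 (S = 150): continuation = e^(−0.05)·[0.3782·0.0000 + 0.6218·2.0702] = 1.2245; exercise value = 0.0000 ≤ continuation, so V_0 = 1.2245

€1.22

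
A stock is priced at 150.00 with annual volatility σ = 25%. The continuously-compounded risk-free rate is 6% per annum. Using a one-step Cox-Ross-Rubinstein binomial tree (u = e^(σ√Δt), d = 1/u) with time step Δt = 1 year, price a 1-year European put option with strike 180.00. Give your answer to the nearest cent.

26.17

CRR parameters: u = e^(σ√Δt) = e^(0.25·√1) = 1.2840, d = 1/u = 0.7788
Per-period rate: rΔt = 0.06·1 = 0.06, so R = e^0.06 = 1.0618
Risk-neutral probability p = (e^0.06 − 0.7788)/(1.2840 − 0.7788) = 0.2830/0.5052 = 0.5602
Terminal stock prices: S_u = 192.6, S_d = 116.8
Terminal payoffs (K − S): max(-12.6, 0) = 0, max(63.18, 0) = 63.18
Node 0 (S = 150): V_0 = e^(−0.06)·[0.5602·0.0000 + 0.4398·63.1799] = 26.1673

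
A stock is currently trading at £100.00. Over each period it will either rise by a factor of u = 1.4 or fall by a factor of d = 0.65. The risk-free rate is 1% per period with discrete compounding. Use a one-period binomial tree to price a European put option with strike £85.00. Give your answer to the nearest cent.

Risk-neutral probability p = (1 + 0.01 − 0.65)/(1.4 − 0.65) = 0.3600/0.7500 = 0.4800
Terminal stock prices: S_u = 140, S_d = 65
Terminal payoffs (K − S): max(-55, 0) = 0, max(20, 0) = 20
Node 0 (S = 100): V_0 = 1/1.01·[0.4800·0.0000 + 0.5200·20.0000] = 10.2970

£10.30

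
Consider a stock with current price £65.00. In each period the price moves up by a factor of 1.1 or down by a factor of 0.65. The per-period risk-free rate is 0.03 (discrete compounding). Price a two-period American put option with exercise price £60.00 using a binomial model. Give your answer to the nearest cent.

£4.36

Risk-neutral probability p = (1 + 0.03 − 0.65)/(1.1 − 0.65) = 0.3800/0.4500 = 0.8444
Terminal stock prices: S_uu = 78.65, S_ud = 46.48, S_dd = 27.46
Terminal payoffs (K − S): max(-18.65, 0) = 0, max(13.52, 0) = 13.52, max(32.54, 0) = 32.54
Node u (S = 71.5): continuation = 1/1.03·[0.8444·0.0000 + 0.1556·13.5250] = 2.0426; exercise value = 0.0000 ≤ continuation, so V_u = 2.0426
Node d (S = 42.25): continuation = 1/1.03·[0.8444·13.5250 + 0.1556·32.5375] = 16.0024; exercise value = 17.7500 > continuation, so V_d = 17.7500 (exercise)
Node 0 (S = 65): continuation = 1/1.03·[0.8444·2.0426 + 0.1556·17.7500] = 4.3553; exercise value = 0.0000 ≤ continuation, so V_0 = 4.3553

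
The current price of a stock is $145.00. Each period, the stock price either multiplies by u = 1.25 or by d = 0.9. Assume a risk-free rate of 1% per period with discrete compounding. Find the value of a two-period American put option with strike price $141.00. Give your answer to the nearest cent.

$10.86

Risk-neutral probability p = (1 + 0.01 − 0.9)/(1.25 − 0.9) = 0.1100/0.3500 = 0.3143
Terminal stock prices: S_uu = 226.6, S_ud = 163.1, S_dd = 117.5
Terminal payoffs (K − S): max(-85.56, 0) = 0, max(-22.12, 0) = 0, max(23.55, 0) = 23.55
Node u (S = 181.2): continuation = 1/1.01·[0.3143·0.0000 + 0.6857·0.0000] = 0.0000; exercise value = 0.0000 ≤ continuation, so V_u = 0.0000
Node d (S = 130.5): continuation = 1/1.01·[0.3143·0.0000 + 0.6857·23.5500] = 15.9887; exercise value = 10.5000 ≤ continuation, so V_d = 15.9887
Node 0 (S = 145): continuation = 1/1.01·[0.3143·0.0000 + 0.6857·15.9887] = 10.8551; exercise value = 0.0000 ≤ continuation, so V_0 = 10.8551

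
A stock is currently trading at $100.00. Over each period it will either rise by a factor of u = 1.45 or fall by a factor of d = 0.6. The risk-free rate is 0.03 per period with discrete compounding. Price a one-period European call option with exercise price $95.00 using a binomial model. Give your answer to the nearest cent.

$24.56

Risk-neutral probability p = (1 + 0.03 − 0.6)/(1.45 − 0.6) = 0.4300/0.8500 = 0.5059
Terminal stock prices: S_u = 145, S_d = 60
Terminal payoffs (S − K): max(50, 0) = 50, max(-35, 0) = 0
Node 0 (S = 100): V_0 = 1/1.03·[0.5059·50.0000 + 0.4941·0.0000] = 24.5574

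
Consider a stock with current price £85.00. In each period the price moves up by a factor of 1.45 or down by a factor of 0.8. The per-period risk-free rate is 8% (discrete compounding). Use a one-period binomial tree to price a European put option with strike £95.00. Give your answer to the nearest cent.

£14.23

Risk-neutral probability p = (1 + 0.08 − 0.8)/(1.45 − 0.8) = 0.2800/0.6500 = 0.4308
Terminal stock prices: S_u = 123.2, S_d = 68
Terminal payoffs (K − S): max(-28.25, 0) = 0, max(27, 0) = 27
Node 0 (S = 85): V_0 = 1/1.08·[0.4308·0.0000 + 0.5692·27.0000] = 14.2308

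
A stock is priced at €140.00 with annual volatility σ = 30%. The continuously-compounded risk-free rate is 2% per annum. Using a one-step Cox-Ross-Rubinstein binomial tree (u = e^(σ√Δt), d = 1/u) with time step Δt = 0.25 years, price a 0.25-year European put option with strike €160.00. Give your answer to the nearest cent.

€20.47

CRR parameters: u = e^(σ√Δt) = e^(0.3·√0.25) = 1.1618, d = 1/u = 0.8607
Per-period rate: rΔt = 0.02·0.25 = 0.005, so R = e^0.005 = 1.0050
Risk-neutral probability p = (e^0.005 − 0.8607)/(1.1618 − 0.8607) = 0.1443/0.3011 = 0.4792
Terminal stock prices: S_u = 162.7, S_d = 120.5
Terminal payoffs (K − S): max(-2.657, 0) = 0, max(39.5, 0) = 39.5
Node 0 (S = 140): V_0 = e^(−0.005)·[0.4792·0.0000 + 0.5208·39.5009] = 20.4688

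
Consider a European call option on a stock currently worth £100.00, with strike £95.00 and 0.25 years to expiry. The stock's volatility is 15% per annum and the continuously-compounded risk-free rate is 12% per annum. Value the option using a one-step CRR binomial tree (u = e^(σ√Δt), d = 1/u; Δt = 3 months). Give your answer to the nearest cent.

£8.49

CRR parameters: u = e^(σ√Δt) = e^(0.15·√0.25) = 1.0779, d = 1/u = 0.9277
Per-period rate: rΔt = 0.12·0.25 = 0.03, so R = e^0.03 = 1.0305
Risk-neutral probability p = (e^0.03 − 0.9277)/(1.0779 − 0.9277) = 0.1027/0.1501 = 0.6841
Terminal stock prices: S_u = 107.8, S_d = 92.77
Terminal payoffs (S − K): max(12.79, 0) = 12.79, max(-2.226, 0) = 0
Node 0 (S = 100): V_0 = e^(−0.03)·[0.6841·12.7884 + 0.3159·0.0000] = 8.4900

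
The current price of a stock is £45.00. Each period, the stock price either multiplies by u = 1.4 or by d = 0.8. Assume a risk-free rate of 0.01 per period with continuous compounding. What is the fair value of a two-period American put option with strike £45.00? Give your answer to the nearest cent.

£6.71

Risk-neutral probability p = (e^0.01 − 0.8)/(1.4 − 0.8) = 0.2101/0.6000 = 0.3501
Terminal stock prices: S_uu = 88.2, S_ud = 50.4, S_dd = 28.8
Terminal payoffs (K − S): max(-43.2, 0) = 0, max(-5.4, 0) = 0, max(16.2, 0) = 16.2
Node u (S = 63): continuation = e^(−0.01)·[0.3501·0.0000 + 0.6499·0.0000] = 0.0000; exercise value = 0.0000 ≤ continuation, so V_u = 0.0000
Node d (S = 36): continuation = e^(−0.01)·[0.3501·0.0000 + 0.6499·16.2000] = 10.4239; exercise value = 9.0000 ≤ continuation, so V_d = 10.4239
Node 0 (S = 45): continuation = e^(−0.01)·[0.3501·0.0000 + 0.6499·10.4239] = 6.7072; exercise value = 0.0000 ≤ continuation, so V_0 = 6.7072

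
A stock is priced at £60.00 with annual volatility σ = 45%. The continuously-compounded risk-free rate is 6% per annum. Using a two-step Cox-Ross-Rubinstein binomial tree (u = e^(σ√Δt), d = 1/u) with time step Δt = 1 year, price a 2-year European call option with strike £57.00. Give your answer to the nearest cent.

£18.01

CRR parameters: u = e^(σ√Δt) = e^(0.45·√1) = 1.5683, d = 1/u = 0.6376
Per-period rate: rΔt = 0.06·1 = 0.06, so R = e^0.06 = 1.0618
Risk-neutral probability p = (e^0.06 − 0.6376)/(1.5683 − 0.6376) = 0.4242/0.9307 = 0.4558
Terminal stock prices: S_uu = 147.6, S_ud = 60, S_dd = 24.39
Terminal payoffs (S − K): max(90.58, 0) = 90.58, max(3, 0) = 3, max(-32.61, 0) = 0
Node u (S = 94.1): V_u = e^(−0.06)·[0.4558·90.5762 + 0.5442·3.0000] = 40.4182
Node d (S = 38.26): V_d = e^(−0.06)·[0.4558·3.0000 + 0.5442·0.0000] = 1.2878
Node 0 (S = 60): V_0 = e^(−0.06)·[0.4558·40.4182 + 0.5442·1.2878] = 18.0098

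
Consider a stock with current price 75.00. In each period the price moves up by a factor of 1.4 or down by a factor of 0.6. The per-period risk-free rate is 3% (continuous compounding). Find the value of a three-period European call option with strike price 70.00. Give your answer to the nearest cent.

26.01

Risk-neutral probability p = (e^0.03 − 0.6)/(1.4 − 0.6) = 0.4305/0.8000 = 0.5381
Terminal stock prices: S_uuu = 205.8, S_uud = 88.2, S_udd = 37.8, S_ddd = 16.2
Terminal payoffs (S − K): max(135.8, 0) = 135.8, max(18.2, 0) = 18.2, max(-32.2, 0) = 0, max(-53.8, 0) = 0
Node uu (S = 147): V_uu = e^(−0.03)·[0.5381·135.8000 + 0.4619·18.2000] = 79.0688
Node ud (S = 63): V_ud = e^(−0.03)·[0.5381·18.2000 + 0.4619·0.0000] = 9.5034
Node dd (S = 27): V_dd = e^(−0.03)·[0.5381·0.0000 + 0.4619·0.0000] = 0.0000
Node u (S = 105): V_u = e^(−0.03)·[0.5381·79.0688 + 0.4619·9.5034] = 45.5472
Node d (S = 45): V_d = e^(−0.03)·[0.5381·9.5034 + 0.4619·0.0000] = 4.9624
Node 0 (S = 75): V_0 = e^(−0.03)·[0.5381·45.5472 + 0.4619·4.9624] = 26.0077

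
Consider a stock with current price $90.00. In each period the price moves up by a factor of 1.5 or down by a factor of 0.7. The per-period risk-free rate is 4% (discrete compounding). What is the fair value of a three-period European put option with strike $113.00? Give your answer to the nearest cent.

$31.44

Risk-neutral probability p = (1 + 0.04 − 0.7)/(1.5 − 0.7) = 0.3400/0.8000 = 0.4250
Terminal stock prices: S_uuu = 303.8, S_uud = 141.8, S_udd = 66.15, S_ddd = 30.87
Terminal payoffs (K − S): max(-190.8, 0) = 0, max(-28.75, 0) = 0, max(46.85, 0) = 46.85, max(82.13, 0) = 82.13
Node uu (S = 202.5): V_uu = 1/1.04·[0.4250·0.0000 + 0.5750·0.0000] = 0.0000
Node ud (S = 94.5): V_ud = 1/1.04·[0.4250·0.0000 + 0.5750·46.8500] = 25.9026
Node dd (S = 44.1): V_dd = 1/1.04·[0.4250·46.8500 + 0.5750·82.1300] = 64.5538
Node u (S = 135): V_u = 1/1.04·[0.4250·0.0000 + 0.5750·25.9026] = 14.3212
Node d (S = 63): V_d = 1/1.04·[0.4250·25.9026 + 0.5750·64.5538] = 46.2760
Node 0 (S = 90): V_0 = 1/1.04·[0.4250·14.3212 + 0.5750·46.2760] = 31.4377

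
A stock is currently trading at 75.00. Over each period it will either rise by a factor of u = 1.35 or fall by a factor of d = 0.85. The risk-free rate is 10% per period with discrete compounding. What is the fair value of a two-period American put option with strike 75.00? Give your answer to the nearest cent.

Risk-neutral probability p = (1 + 0.1 − 0.85)/(1.35 − 0.85) = 0.2500/0.5000 = 0.5000
Terminal stock prices: S_uu = 136.7, S_ud = 86.06, S_dd = 54.19
Terminal payoffs (K − S): max(-61.69, 0) = 0, max(-11.06, 0) = 0, max(20.81, 0) = 20.81
Node u (S = 101.2): continuation = 1/1.1·[0.5000·0.0000 + 0.5000·0.0000] = 0.0000; exercise value = 0.0000 ≤ continuation, so V_u = 0.0000
Node d (S = 63.75): continuation = 1/1.1·[0.5000·0.0000 + 0.5000·20.8125] = 9.4602; exercise value = 11.2500 > continuation, so V_d = 11.2500 (exercise)
Node 0 (S = 75): continuation = 1/1.1·[0.5000·0.0000 + 0.5000·11.2500] = 5.1136; exercise value = 0.0000 ≤ continuation, so V_0 = 5.1136

5.11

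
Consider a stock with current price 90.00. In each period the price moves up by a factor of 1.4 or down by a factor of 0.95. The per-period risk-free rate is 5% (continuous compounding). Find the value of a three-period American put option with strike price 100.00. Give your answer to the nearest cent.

10.69

Risk-neutral probability p = (e^0.05 − 0.95)/(1.4 − 0.95) = 0.1013/0.4500 = 0.2250
Terminal stock prices: S_uuu = 247, S_uud = 167.6, S_udd = 113.7, S_ddd = 77.16
Terminal payoffs (K − S): max(-147, 0) = 0, max(-67.58, 0) = 0, max(-13.71, 0) = 0, max(22.84, 0) = 22.84
Node uu (S = 176.4): continuation = e^(−0.05)·[0.2250·0.0000 + 0.7750·0.0000] = 0.0000; exercise value = 0.0000 ≤ continuation, so V_uu = 0.0000
Node ud (S = 119.7): continuation = e^(−0.05)·[0.2250·0.0000 + 0.7750·0.0000] = 0.0000; exercise value = 0.0000 ≤ continuation, so V_ud = 0.0000
Node dd (S = 81.22): continuation = e^(−0.05)·[0.2250·0.0000 + 0.7750·22.8363] = 16.8339; exercise value = 18.7750 > continuation, so V_dd = 18.7750 (exercise)
Node u (S = 126): continuation = e^(−0.05)·[0.2250·0.0000 + 0.7750·0.0000] = 0.0000; exercise value = 0.0000 ≤ continuation, so V_u = 0.0000
Node d (S = 85.5): continuation = e^(−0.05)·[0.2250·0.0000 + 0.7750·18.7750] = 13.8401; exercise value = 14.5000 > continuation, so V_d = 14.5000 (exercise)
Node 0 (S = 90): continuation = e^(−0.05)·[0.2250·0.0000 + 0.7750·14.5000] = 10.6888; exercise value = 10.0000 ≤ continuation, so V_0 = 10.6888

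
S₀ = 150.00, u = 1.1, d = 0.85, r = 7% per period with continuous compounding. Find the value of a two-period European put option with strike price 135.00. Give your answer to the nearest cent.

0.28

Risk-neutral probability p = (e^0.07 − 0.85)/(1.1 − 0.85) = 0.2225/0.2500 = 0.8900
Terminal stock prices: S_uu = 181.5, S_ud = 140.2, S_dd = 108.4
Terminal payoffs (K − S): max(-46.5, 0) = 0, max(-5.25, 0) = 0, max(26.63, 0) = 26.63
Node u (S = 165): V_u = e^(−0.07)·[0.8900·0.0000 + 0.1100·0.0000] = 0.0000
Node d (S = 127.5): V_d = e^(−0.07)·[0.8900·0.0000 + 0.1100·26.6250] = 2.7299
Node 0 (S = 150): V_0 = e^(−0.07)·[0.8900·0.0000 + 0.1100·2.7299] = 0.2799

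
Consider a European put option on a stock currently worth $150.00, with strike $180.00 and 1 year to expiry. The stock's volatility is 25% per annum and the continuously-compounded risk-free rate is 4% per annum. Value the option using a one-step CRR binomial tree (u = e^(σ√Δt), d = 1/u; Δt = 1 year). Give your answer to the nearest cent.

CRR parameters: u = e^(σ√Δt) = e^(0.25·√1) = 1.2840, d = 1/u = 0.7788
Per-period rate: rΔt = 0.04·1 = 0.04, so R = e^0.04 = 1.0408
Risk-neutral probability p = (e^0.04 − 0.7788)/(1.2840 − 0.7788) = 0.2620/0.5052 = 0.5186
Terminal stock prices: S_u = 192.6, S_d = 116.8
Terminal payoffs (K − S): max(-12.6, 0) = 0, max(63.18, 0) = 63.18
Node 0 (S = 150): V_0 = e^(−0.04)·[0.5186·0.0000 + 0.4814·63.1799] = 29.2222

$29.22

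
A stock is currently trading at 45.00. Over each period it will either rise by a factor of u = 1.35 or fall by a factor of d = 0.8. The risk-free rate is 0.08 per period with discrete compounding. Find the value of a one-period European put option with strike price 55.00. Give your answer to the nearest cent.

Risk-neutral probability p = (1 + 0.08 − 0.8)/(1.35 − 0.8) = 0.2800/0.5500 = 0.5091
Terminal stock prices: S_u = 60.75, S_d = 36
Terminal payoffs (K − S): max(-5.75, 0) = 0, max(19, 0) = 19
Node 0 (S = 45): V_0 = 1/1.08·[0.5091·0.0000 + 0.4909·19.0000] = 8.6364

8.64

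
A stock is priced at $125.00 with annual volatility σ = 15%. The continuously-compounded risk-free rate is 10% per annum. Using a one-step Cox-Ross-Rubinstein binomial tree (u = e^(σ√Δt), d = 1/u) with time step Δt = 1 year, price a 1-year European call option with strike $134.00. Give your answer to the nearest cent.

CRR parameters: u = e^(σ√Δt) = e^(0.15·√1) = 1.1618, d = 1/u = 0.8607
Per-period rate: rΔt = 0.1·1 = 0.1, so R = e^0.1 = 1.1052
Risk-neutral probability p = (e^0.1 − 0.8607)/(1.1618 − 0.8607) = 0.2445/0.3011 = 0.8118
Terminal stock prices: S_u = 145.2, S_d = 107.6
Terminal payoffs (S − K): max(11.23, 0) = 11.23, max(-26.41, 0) = 0
Node 0 (S = 125): V_0 = e^(−0.1)·[0.8118·11.2293 + 0.1882·0.0000] = 8.2487

$8.25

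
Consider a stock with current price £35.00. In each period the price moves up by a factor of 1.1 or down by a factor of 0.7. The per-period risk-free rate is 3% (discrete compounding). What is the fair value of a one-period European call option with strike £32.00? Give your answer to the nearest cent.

£5.21

Risk-neutral probability p = (1 + 0.03 − 0.7)/(1.1 − 0.7) = 0.3300/0.4000 = 0.8250
Terminal stock prices: S_u = 38.5, S_d = 24.5
Terminal payoffs (S − K): max(6.5, 0) = 6.5, max(-7.5, 0) = 0
Node 0 (S = 35): V_0 = 1/1.03·[0.8250·6.5000 + 0.1750·0.0000] = 5.2063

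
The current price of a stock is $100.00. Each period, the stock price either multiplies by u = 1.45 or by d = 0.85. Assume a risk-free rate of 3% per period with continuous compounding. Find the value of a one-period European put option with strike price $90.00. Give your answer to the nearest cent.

Risk-neutral probability p = (e^0.03 − 0.85)/(1.45 − 0.85) = 0.1805/0.6000 = 0.3008
Terminal stock prices: S_u = 145, S_d = 85
Terminal payoffs (K − S): max(-55, 0) = 0, max(5, 0) = 5
Node 0 (S = 100): V_0 = e^(−0.03)·[0.3008·0.0000 + 0.6992·5.0000] = 3.3929

$3.39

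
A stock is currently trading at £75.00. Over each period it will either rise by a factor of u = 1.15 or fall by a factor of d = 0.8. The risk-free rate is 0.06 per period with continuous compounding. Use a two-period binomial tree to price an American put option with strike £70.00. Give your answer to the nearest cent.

Risk-neutral probability p = (e^0.06 − 0.8)/(1.15 − 0.8) = 0.2618/0.3500 = 0.7481
Terminal stock prices: S_uu = 99.19, S_ud = 69, S_dd = 48
Terminal payoffs (K − S): max(-29.19, 0) = 0, max(1, 0) = 1, max(22, 0) = 22
Node u (S = 86.25): continuation = e^(−0.06)·[0.7481·0.0000 + 0.2519·1.0000] = 0.2372; exercise value = 0.0000 ≤ continuation, so V_u = 0.2372
Node d (S = 60): continuation = e^(−0.06)·[0.7481·1.0000 + 0.2519·22.0000] = 5.9235; exercise value = 10.0000 > continuation, so V_d = 10.0000 (exercise)
Node 0 (S = 75): continuation = e^(−0.06)·[0.7481·0.2372 + 0.2519·10.0000] = 2.5394; exercise value = 0.0000 ≤ continuation, so V_0 = 2.5394

£2.54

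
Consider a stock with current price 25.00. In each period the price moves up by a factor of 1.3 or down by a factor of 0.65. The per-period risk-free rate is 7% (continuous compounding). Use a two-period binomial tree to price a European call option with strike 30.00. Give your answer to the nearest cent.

Risk-neutral probability p = (e^0.07 − 0.65)/(1.3 − 0.65) = 0.4225/0.6500 = 0.6500
Terminal stock prices: S_uu = 42.25, S_ud = 21.12, S_dd = 10.56
Terminal payoffs (S − K): max(12.25, 0) = 12.25, max(-8.875, 0) = 0, max(-19.44, 0) = 0
Node u (S = 32.5): V_u = e^(−0.07)·[0.6500·12.2500 + 0.3500·0.0000] = 7.4243
Node d (S = 16.25): V_d = e^(−0.07)·[0.6500·0.0000 + 0.3500·0.0000] = 0.0000
Node 0 (S = 25): V_0 = e^(−0.07)·[0.6500·7.4243 + 0.3500·0.0000] = 4.4996

4.50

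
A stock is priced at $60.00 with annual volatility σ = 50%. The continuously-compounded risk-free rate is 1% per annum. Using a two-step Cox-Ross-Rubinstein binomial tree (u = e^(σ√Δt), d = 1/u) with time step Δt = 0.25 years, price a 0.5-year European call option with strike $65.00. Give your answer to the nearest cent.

CRR parameters: u = e^(σ√Δt) = e^(0.5·√0.25) = 1.2840, d = 1/u = 0.7788
Per-period rate: rΔt = 0.01·0.25 = 0.0025, so R = e^0.0025 = 1.0025
Risk-neutral probability p = (e^0.0025 − 0.7788)/(1.2840 − 0.7788) = 0.2237/0.5052 = 0.4428
Terminal stock prices: S_uu = 98.92, S_ud = 60, S_dd = 36.39
Terminal payoffs (S − K): max(33.92, 0) = 33.92, max(-5, 0) = 0, max(-28.61, 0) = 0
Node u (S = 77.04): V_u = e^(−0.0025)·[0.4428·33.9233 + 0.5572·0.0000] = 14.9830
Node d (S = 46.73): V_d = e^(−0.0025)·[0.4428·0.0000 + 0.5572·0.0000] = 0.0000
Node 0 (S = 60): V_0 = e^(−0.0025)·[0.4428·14.9830 + 0.5572·0.0000] = 6.6176

$6.62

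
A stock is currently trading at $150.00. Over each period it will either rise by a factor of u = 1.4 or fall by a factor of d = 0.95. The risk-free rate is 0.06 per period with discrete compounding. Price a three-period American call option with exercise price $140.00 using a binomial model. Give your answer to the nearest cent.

Risk-neutral probability p = (1 + 0.06 − 0.95)/(1.4 − 0.95) = 0.1100/0.4500 = 0.2444
Terminal stock prices: S_uuu = 411.6, S_uud = 279.3, S_udd = 189.5, S_ddd = 128.6
Terminal payoffs (S − K): max(271.6, 0) = 271.6, max(139.3, 0) = 139.3, max(49.53, 0) = 49.53, max(-11.39, 0) = 0
Node uu (S = 294): continuation = 1/1.06·[0.2444·271.6000 + 0.7556·139.3000] = 161.9245; exercise value = 154.0000 ≤ continuation, so V_uu = 161.9245
Node ud (S = 199.5): continuation = 1/1.06·[0.2444·139.3000 + 0.7556·49.5250] = 67.4245; exercise value = 59.5000 ≤ continuation, so V_ud = 67.4245
Node dd (S = 135.4): continuation = 1/1.06·[0.2444·49.5250 + 0.7556·0.0000] = 11.4209; exercise value = 0.0000 ≤ continuation, so V_dd = 11.4209
Node u (S = 210): continuation = 1/1.06·[0.2444·161.9245 + 0.7556·67.4245] = 85.4005; exercise value = 70.0000 ≤ continuation, so V_u = 85.4005
Node d (S = 142.5): continuation = 1/1.06·[0.2444·67.4245 + 0.7556·11.4209] = 23.6893; exercise value = 2.5000 ≤ continuation, so V_d = 23.6893
Node 0 (S = 150): continuation = 1/1.06·[0.2444·85.4005 + 0.7556·23.6893] = 36.5795; exercise value = 10.0000 ≤ continuation, so V_0 = 36.5795

$36.58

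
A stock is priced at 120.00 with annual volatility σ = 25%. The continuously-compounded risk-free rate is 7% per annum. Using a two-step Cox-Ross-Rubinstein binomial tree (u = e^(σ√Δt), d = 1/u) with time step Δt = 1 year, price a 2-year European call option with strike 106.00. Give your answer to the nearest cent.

32.91

CRR parameters: u = e^(σ√Δt) = e^(0.25·√1) = 1.2840, d = 1/u = 0.7788
Per-period rate: rΔt = 0.07·1 = 0.07, so R = e^0.07 = 1.0725
Risk-neutral probability p = (e^0.07 − 0.7788)/(1.2840 − 0.7788) = 0.2937/0.5052 = 0.5813
Terminal stock prices: S_uu = 197.8, S_ud = 120, S_dd = 72.78
Terminal payoffs (S − K): max(91.85, 0) = 91.85, max(14, 0) = 14, max(-33.22, 0) = 0
Node u (S = 154.1): V_u = e^(−0.07)·[0.5813·91.8466 + 0.4187·14.0000] = 55.2493
Node d (S = 93.46): V_d = e^(−0.07)·[0.5813·14.0000 + 0.4187·0.0000] = 7.5885
Node 0 (S = 120): V_0 = e^(−0.07)·[0.5813·55.2493 + 0.4187·7.5885] = 32.9095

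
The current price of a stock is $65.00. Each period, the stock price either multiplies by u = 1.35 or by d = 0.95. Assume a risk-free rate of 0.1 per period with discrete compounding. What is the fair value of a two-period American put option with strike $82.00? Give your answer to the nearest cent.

$17.00

Risk-neutral probability p = (1 + 0.1 − 0.95)/(1.35 − 0.95) = 0.1500/0.4000 = 0.3750
Terminal stock prices: S_uu = 118.5, S_ud = 83.36, S_dd = 58.66
Terminal payoffs (K − S): max(-36.46, 0) = 0, max(-1.362, 0) = 0, max(23.34, 0) = 23.34
Node u (S = 87.75): continuation = 1/1.1·[0.3750·0.0000 + 0.6250·0.0000] = 0.0000; exercise value = 0.0000 ≤ continuation, so V_u = 0.0000
Node d (S = 61.75): continuation = 1/1.1·[0.3750·0.0000 + 0.6250·23.3375] = 13.2599; exercise value = 20.2500 > continuation, so V_d = 20.2500 (exercise)
Node 0 (S = 65): continuation = 1/1.1·[0.3750·0.0000 + 0.6250·20.2500] = 11.5057; exercise value = 17.0000 > continuation, so V_0 = 17.0000 (exercise)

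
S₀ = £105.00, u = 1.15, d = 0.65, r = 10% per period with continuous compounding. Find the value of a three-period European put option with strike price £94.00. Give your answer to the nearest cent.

Risk-neutral probability p = (e^0.1 − 0.65)/(1.15 − 0.65) = 0.4552/0.5000 = 0.9103
Terminal stock prices: S_uuu = 159.7, S_uud = 90.26, S_udd = 51.02, S_ddd = 28.84
Terminal payoffs (K − S): max(-65.69, 0) = 0, max(3.739, 0) = 3.739, max(42.98, 0) = 42.98, max(65.16, 0) = 65.16
Node uu (S = 138.9): V_uu = e^(−0.1)·[0.9103·0.0000 + 0.0897·3.7394] = 0.3034
Node ud (S = 78.49): V_ud = e^(−0.1)·[0.9103·3.7394 + 0.0897·42.9831] = 6.5672
Node dd (S = 44.36): V_dd = e^(−0.1)·[0.9103·42.9831 + 0.0897·65.1644] = 40.6922
Node u (S = 120.7): V_u = e^(−0.1)·[0.9103·0.3034 + 0.0897·6.5672] = 0.7827
Node d (S = 68.25): V_d = e^(−0.1)·[0.9103·6.5672 + 0.0897·40.6922] = 8.7107
Node 0 (S = 105): V_0 = e^(−0.1)·[0.9103·0.7827 + 0.0897·8.7107] = 1.3513

£1.35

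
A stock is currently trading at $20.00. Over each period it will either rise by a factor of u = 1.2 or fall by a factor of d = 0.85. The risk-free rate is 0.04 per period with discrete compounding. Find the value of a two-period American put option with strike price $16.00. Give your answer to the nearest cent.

$0.30

Risk-neutral probability p = (1 + 0.04 − 0.85)/(1.2 − 0.85) = 0.1900/0.3500 = 0.5429
Terminal stock prices: S_uu = 28.8, S_ud = 20.4, S_dd = 14.45
Terminal payoffs (K − S): max(-12.8, 0) = 0, max(-4.4, 0) = 0, max(1.55, 0) = 1.55
Node u (S = 24): continuation = 1/1.04·[0.5429·0.0000 + 0.4571·0.0000] = 0.0000; exercise value = 0.0000 ≤ continuation, so V_u = 0.0000
Node d (S = 17): continuation = 1/1.04·[0.5429·0.0000 + 0.4571·1.5500] = 0.6813; exercise value = 0.0000 ≤ continuation, so V_d = 0.6813
Node 0 (S = 20): continuation = 1/1.04·[0.5429·0.0000 + 0.4571·0.6813] = 0.2995; exercise value = 0.0000 ≤ continuation, so V_0 = 0.2995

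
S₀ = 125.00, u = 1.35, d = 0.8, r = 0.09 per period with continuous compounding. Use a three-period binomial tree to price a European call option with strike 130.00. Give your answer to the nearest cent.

Risk-neutral probability p = (e^0.09 − 0.8)/(1.35 − 0.8) = 0.2942/0.5500 = 0.5349
Terminal stock prices: S_uuu = 307.5, S_uud = 182.3, S_udd = 108, S_ddd = 64
Terminal payoffs (S − K): max(177.5, 0) = 177.5, max(52.25, 0) = 52.25, max(-22, 0) = 0, max(-66, 0) = 0
Node uu (S = 227.8): V_uu = e^(−0.09)·[0.5349·177.5469 + 0.4651·52.2500] = 109.0014
Node ud (S = 135): V_ud = e^(−0.09)·[0.5349·52.2500 + 0.4651·0.0000] = 25.5412
Node dd (S = 80): V_dd = e^(−0.09)·[0.5349·0.0000 + 0.4651·0.0000] = 0.0000
Node u (S = 168.8): V_u = e^(−0.09)·[0.5349·109.0014 + 0.4651·25.5412] = 64.1406
Node d (S = 100): V_d = e^(−0.09)·[0.5349·25.5412 + 0.4651·0.0000] = 12.4853
Node 0 (S = 125): V_0 = e^(−0.09)·[0.5349·64.1406 + 0.4651·12.4853] = 36.6612

36.66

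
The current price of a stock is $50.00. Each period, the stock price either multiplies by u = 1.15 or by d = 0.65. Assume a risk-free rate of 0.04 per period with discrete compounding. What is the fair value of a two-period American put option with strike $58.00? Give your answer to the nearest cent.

Risk-neutral probability p = (1 + 0.04 − 0.65)/(1.15 − 0.65) = 0.3900/0.5000 = 0.7800
Terminal stock prices: S_uu = 66.12, S_ud = 37.38, S_dd = 21.13
Terminal payoffs (K − S): max(-8.125, 0) = 0, max(20.62, 0) = 20.62, max(36.88, 0) = 36.88
Node u (S = 57.5): continuation = 1/1.04·[0.7800·0.0000 + 0.2200·20.6250] = 4.3630; exercise value = 0.5000 ≤ continuation, so V_u = 4.3630
Node d (S = 32.5): continuation = 1/1.04·[0.7800·20.6250 + 0.2200·36.8750] = 23.2692; exercise value = 25.5000 > continuation, so V_d = 25.5000 (exercise)
Node 0 (S = 50): continuation = 1/1.04·[0.7800·4.3630 + 0.2200·25.5000] = 8.6665; exercise value = 8.0000 ≤ continuation, so V_0 = 8.6665

$8.67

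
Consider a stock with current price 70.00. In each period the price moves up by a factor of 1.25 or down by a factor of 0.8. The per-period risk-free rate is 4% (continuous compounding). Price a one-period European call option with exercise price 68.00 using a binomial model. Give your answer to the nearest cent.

10.03

Risk-neutral probability p = (e^0.04 − 0.8)/(1.25 − 0.8) = 0.2408/0.4500 = 0.5351
Terminal stock prices: S_u = 87.5, S_d = 56
Terminal payoffs (S − K): max(19.5, 0) = 19.5, max(-12, 0) = 0
Node 0 (S = 70): V_0 = e^(−0.04)·[0.5351·19.5000 + 0.4649·0.0000] = 10.0260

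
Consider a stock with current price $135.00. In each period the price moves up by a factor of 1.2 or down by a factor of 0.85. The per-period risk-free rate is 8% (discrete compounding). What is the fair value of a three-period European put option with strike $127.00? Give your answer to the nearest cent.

Risk-neutral probability p = (1 + 0.08 − 0.85)/(1.2 − 0.85) = 0.2300/0.3500 = 0.6571
Terminal stock prices: S_uuu = 233.3, S_uud = 165.2, S_udd = 117, S_ddd = 82.91
Terminal payoffs (K − S): max(-106.3, 0) = 0, max(-38.24, 0) = 0, max(9.955, 0) = 9.955, max(44.09, 0) = 44.09
Node uu (S = 194.4): V_uu = 1/1.08·[0.6571·0.0000 + 0.3429·0.0000] = 0.0000
Node ud (S = 137.7): V_ud = 1/1.08·[0.6571·0.0000 + 0.3429·9.9550] = 3.1603
Node dd (S = 97.54): V_dd = 1/1.08·[0.6571·9.9550 + 0.3429·44.0931] = 20.0551
Node u (S = 162): V_u = 1/1.08·[0.6571·0.0000 + 0.3429·3.1603] = 1.0033
Node d (S = 114.8): V_d = 1/1.08·[0.6571·3.1603 + 0.3429·20.0551] = 8.2896
Node 0 (S = 135): V_0 = 1/1.08·[0.6571·1.0033 + 0.3429·8.2896] = 3.2421

$3.24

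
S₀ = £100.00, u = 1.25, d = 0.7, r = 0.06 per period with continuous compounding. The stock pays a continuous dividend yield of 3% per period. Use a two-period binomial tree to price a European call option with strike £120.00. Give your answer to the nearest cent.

Per-period risk-free factor R = e^0.06 = 1.0618; dividend-adjusted growth = e^(0.06−0.03) = 1.0305.
Risk-neutral probability p = (1.0305 − 0.7)/(1.25 − 0.7) = 0.3305/0.5500 = 0.6008
Terminal stock prices: S_uu = 156.2, S_ud = 87.5, S_dd = 49
Terminal payoffs (S − K): max(36.25, 0) = 36.25, max(-32.5, 0) = 0, max(-71, 0) = 0
Node u (S = 125): V_u = e^(−0.06)·[0.6008·36.2500 + 0.3992·0.0000] = 20.5116
Node d (S = 70): V_d = e^(−0.06)·[0.6008·0.0000 + 0.3992·0.0000] = 0.0000
Node 0 (S = 100): V_0 = e^(−0.06)·[0.6008·20.5116 + 0.3992·0.0000] = 11.6062

£11.61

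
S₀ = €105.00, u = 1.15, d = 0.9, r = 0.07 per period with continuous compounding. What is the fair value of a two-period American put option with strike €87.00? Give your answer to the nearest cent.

Risk-neutral probability p = (e^0.07 − 0.9)/(1.15 − 0.9) = 0.1725/0.2500 = 0.6900
Terminal stock prices: S_uu = 138.9, S_ud = 108.7, S_dd = 85.05
Terminal payoffs (K − S): max(-51.86, 0) = 0, max(-21.67, 0) = 0, max(1.95, 0) = 1.95
Node u (S = 120.7): continuation = e^(−0.07)·[0.6900·0.0000 + 0.3100·0.0000] = 0.0000; exercise value = 0.0000 ≤ continuation, so V_u = 0.0000
Node d (S = 94.5): continuation = e^(−0.07)·[0.6900·0.0000 + 0.3100·1.9500] = 0.5636; exercise value = 0.0000 ≤ continuation, so V_d = 0.5636
Node 0 (S = 105): continuation = e^(−0.07)·[0.6900·0.0000 + 0.3100·0.5636] = 0.1629; exercise value = 0.0000 ≤ continuation, so V_0 = 0.1629

€0.16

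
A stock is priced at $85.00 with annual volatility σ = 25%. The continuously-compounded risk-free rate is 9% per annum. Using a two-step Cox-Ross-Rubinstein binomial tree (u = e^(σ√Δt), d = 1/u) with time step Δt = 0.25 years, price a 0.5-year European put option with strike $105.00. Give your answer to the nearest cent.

$16.62

CRR parameters: u = e^(σ√Δt) = e^(0.25·√0.25) = 1.1331, d = 1/u = 0.8825
Per-period rate: rΔt = 0.09·0.25 = 0.0225, so R = e^0.0225 = 1.0228
Risk-neutral probability p = (e^0.0225 − 0.8825)/(1.1331 − 0.8825) = 0.1403/0.2507 = 0.5596
Terminal stock prices: S_uu = 109.1, S_ud = 85, S_dd = 66.2
Terminal payoffs (K − S): max(-4.142, 0) = 0, max(20, 0) = 20, max(38.8, 0) = 38.8
Node u (S = 96.32): V_u = e^(−0.0225)·[0.5596·0.0000 + 0.4404·20.0000] = 8.6125
Node d (S = 75.01): V_d = e^(−0.0225)·[0.5596·20.0000 + 0.4404·38.8019] = 27.6516
Node 0 (S = 85): V_0 = e^(−0.0225)·[0.5596·8.6125 + 0.4404·27.6516] = 16.6197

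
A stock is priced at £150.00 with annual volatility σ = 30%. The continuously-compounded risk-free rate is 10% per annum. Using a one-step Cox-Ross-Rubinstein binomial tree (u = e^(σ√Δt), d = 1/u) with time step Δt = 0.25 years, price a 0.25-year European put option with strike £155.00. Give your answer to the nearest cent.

CRR parameters: u = e^(σ√Δt) = e^(0.3·√0.25) = 1.1618, d = 1/u = 0.8607
Per-period rate: rΔt = 0.1·0.25 = 0.025, so R = e^0.025 = 1.0253
Risk-neutral probability p = (e^0.025 − 0.8607)/(1.1618 − 0.8607) = 0.1646/0.3011 = 0.5466
Terminal stock prices: S_u = 174.3, S_d = 129.1
Terminal payoffs (K − S): max(-19.28, 0) = 0, max(25.89, 0) = 25.89
Node 0 (S = 150): V_0 = e^(−0.025)·[0.5466·0.0000 + 0.4534·25.8938] = 11.4494

£11.45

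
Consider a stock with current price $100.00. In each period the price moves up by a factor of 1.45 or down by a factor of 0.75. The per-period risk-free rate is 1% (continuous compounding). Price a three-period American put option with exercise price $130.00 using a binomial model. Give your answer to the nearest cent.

$42.35

Risk-neutral probability p = (e^0.01 − 0.75)/(1.45 − 0.75) = 0.2601/0.7000 = 0.3715
Terminal stock prices: S_uuu = 304.9, S_uud = 157.7, S_udd = 81.56, S_ddd = 42.19
Terminal payoffs (K − S): max(-174.9, 0) = 0, max(-27.69, 0) = 0, max(48.44, 0) = 48.44, max(87.81, 0) = 87.81
Node uu (S = 210.2): continuation = e^(−0.01)·[0.3715·0.0000 + 0.6285·0.0000] = 0.0000; exercise value = 0.0000 ≤ continuation, so V_uu = 0.0000
Node ud (S = 108.8): continuation = e^(−0.01)·[0.3715·0.0000 + 0.6285·48.4375] = 30.1400; exercise value = 21.2500 ≤ continuation, so V_ud = 30.1400
Node dd (S = 56.25): continuation = e^(−0.01)·[0.3715·48.4375 + 0.6285·87.8125] = 72.4565; exercise value = 73.7500 > continuation, so V_dd = 73.7500 (exercise)
Node u (S = 145): continuation = e^(−0.01)·[0.3715·0.0000 + 0.6285·30.1400] = 18.7545; exercise value = 0.0000 ≤ continuation, so V_u = 18.7545
Node d (S = 75): continuation = e^(−0.01)·[0.3715·30.1400 + 0.6285·73.7500] = 56.9763; exercise value = 55.0000 ≤ continuation, so V_d = 56.9763
Node 0 (S = 100): continuation = e^(−0.01)·[0.3715·18.7545 + 0.6285·56.9763] = 42.3512; exercise value = 30.0000 ≤ continuation, so V_0 = 42.3512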